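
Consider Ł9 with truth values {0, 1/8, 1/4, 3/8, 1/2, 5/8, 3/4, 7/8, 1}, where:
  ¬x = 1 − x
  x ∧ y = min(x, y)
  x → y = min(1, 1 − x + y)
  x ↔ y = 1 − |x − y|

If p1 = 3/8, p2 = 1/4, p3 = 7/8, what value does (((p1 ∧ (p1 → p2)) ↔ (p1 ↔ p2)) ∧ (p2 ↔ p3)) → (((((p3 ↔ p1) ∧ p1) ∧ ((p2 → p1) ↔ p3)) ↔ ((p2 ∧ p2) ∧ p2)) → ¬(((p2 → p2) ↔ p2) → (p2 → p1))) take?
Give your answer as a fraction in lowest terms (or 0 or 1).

p1 → p2 = 3/8 → 1/4 = 7/8
p1 ∧ (p1 → p2) = 3/8 ∧ 7/8 = 3/8
p1 ↔ p2 = 3/8 ↔ 1/4 = 7/8
(p1 ∧ (p1 → p2)) ↔ (p1 ↔ p2) = 3/8 ↔ 7/8 = 1/2
p2 ↔ p3 = 1/4 ↔ 7/8 = 3/8
((p1 ∧ (p1 → p2)) ↔ (p1 ↔ p2)) ∧ (p2 ↔ p3) = 1/2 ∧ 3/8 = 3/8
p3 ↔ p1 = 7/8 ↔ 3/8 = 1/2
(p3 ↔ p1) ∧ p1 = 1/2 ∧ 3/8 = 3/8
p2 → p1 = 1/4 → 3/8 = 1
(p2 → p1) ↔ p3 = 1 ↔ 7/8 = 7/8
((p3 ↔ p1) ∧ p1) ∧ ((p2 → p1) ↔ p3) = 3/8 ∧ 7/8 = 3/8
p2 ∧ p2 = 1/4 ∧ 1/4 = 1/4
(p2 ∧ p2) ∧ p2 = 1/4 ∧ 1/4 = 1/4
(((p3 ↔ p1) ∧ p1) ∧ ((p2 → p1) ↔ p3)) ↔ ((p2 ∧ p2) ∧ p2) = 3/8 ↔ 1/4 = 7/8
p2 → p2 = 1/4 → 1/4 = 1
(p2 → p2) ↔ p2 = 1 ↔ 1/4 = 1/4
p2 → p1 = 1/4 → 3/8 = 1
((p2 → p2) ↔ p2) → (p2 → p1) = 1/4 → 1 = 1
¬(((p2 → p2) ↔ p2) → (p2 → p1)) = ¬1 = 0
((((p3 ↔ p1) ∧ p1) ∧ ((p2 → p1) ↔ p3)) ↔ ((p2 ∧ p2) ∧ p2)) → ¬(((p2 → p2) ↔ p2) → (p2 → p1)) = 7/8 → 0 = 1/8
(((p1 ∧ (p1 → p2)) ↔ (p1 ↔ p2)) ∧ (p2 ↔ p3)) → (((((p3 ↔ p1) ∧ p1) ∧ ((p2 → p1) ↔ p3)) ↔ ((p2 ∧ p2) ∧ p2)) → ¬(((p2 → p2) ↔ p2) → (p2 → p1))) = 3/8 → 1/8 = 3/4

3/4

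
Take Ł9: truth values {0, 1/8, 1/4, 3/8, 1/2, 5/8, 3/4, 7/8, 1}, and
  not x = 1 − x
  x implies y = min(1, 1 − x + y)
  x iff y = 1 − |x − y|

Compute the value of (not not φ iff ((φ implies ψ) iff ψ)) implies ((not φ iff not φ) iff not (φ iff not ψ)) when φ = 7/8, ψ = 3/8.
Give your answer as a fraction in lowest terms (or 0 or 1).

not φ = not 7/8 = 1/8
not not φ = not 1/8 = 7/8
φ implies ψ = 7/8 implies 3/8 = 1/2
(φ implies ψ) iff ψ = 1/2 iff 3/8 = 7/8
not not φ iff ((φ implies ψ) iff ψ) = 7/8 iff 7/8 = 1
not φ = not 7/8 = 1/8
not φ = not 7/8 = 1/8
not φ iff not φ = 1/8 iff 1/8 = 1
not ψ = not 3/8 = 5/8
φ iff not ψ = 7/8 iff 5/8 = 3/4
not (φ iff not ψ) = not 3/4 = 1/4
(not φ iff not φ) iff not (φ iff not ψ) = 1 iff 1/4 = 1/4
(not not φ iff ((φ implies ψ) iff ψ)) implies ((not φ iff not φ) iff not (φ iff not ψ)) = 1 implies 1/4 = 1/4

1/4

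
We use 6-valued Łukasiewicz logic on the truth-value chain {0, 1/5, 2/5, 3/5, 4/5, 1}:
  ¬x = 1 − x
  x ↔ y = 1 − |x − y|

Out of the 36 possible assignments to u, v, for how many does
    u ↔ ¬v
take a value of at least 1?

value 1: 6 assignments (counts)
value 4/5: 10 assignments
value 3/5: 8 assignments
value 2/5: 6 assignments
value 1/5: 4 assignments
value 0: 2 assignments
So 6 of the 36 assignments meet the threshold.

6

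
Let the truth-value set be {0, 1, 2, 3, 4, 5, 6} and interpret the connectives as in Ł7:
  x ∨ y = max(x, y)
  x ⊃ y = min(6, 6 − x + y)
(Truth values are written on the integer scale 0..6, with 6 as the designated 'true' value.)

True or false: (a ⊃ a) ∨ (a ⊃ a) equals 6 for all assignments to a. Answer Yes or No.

a = 0 ↦ 6
a = 1 ↦ 6
a = 2 ↦ 6
a = 3 ↦ 6
a = 4 ↦ 6
a = 5 ↦ 6
a = 6 ↦ 6
Every assignment gives a value ≥ 6.

Yes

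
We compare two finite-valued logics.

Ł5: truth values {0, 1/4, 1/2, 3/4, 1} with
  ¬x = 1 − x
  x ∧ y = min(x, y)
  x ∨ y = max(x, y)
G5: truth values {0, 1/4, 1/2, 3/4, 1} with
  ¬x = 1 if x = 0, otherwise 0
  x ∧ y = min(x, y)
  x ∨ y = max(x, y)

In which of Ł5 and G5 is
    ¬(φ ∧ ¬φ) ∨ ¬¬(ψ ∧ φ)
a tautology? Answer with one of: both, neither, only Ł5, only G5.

In Ł5: at φ = 1/4, ψ = 0 the value is 3/4 — not a tautology.
In G5: every assignment gives 1 — tautology.

only G5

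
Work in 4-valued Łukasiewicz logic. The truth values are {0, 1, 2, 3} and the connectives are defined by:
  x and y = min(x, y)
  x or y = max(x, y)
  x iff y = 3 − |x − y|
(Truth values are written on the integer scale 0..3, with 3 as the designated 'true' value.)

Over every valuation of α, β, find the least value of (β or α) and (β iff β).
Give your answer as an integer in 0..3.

Take α = 0, β = 0:
β or α = 0 or 0 = 0
β iff β = 0 iff 0 = 3
(β or α) and (β iff β) = 0 and 3 = 0
No assignment yields a value below 0, so this is the minimum.

0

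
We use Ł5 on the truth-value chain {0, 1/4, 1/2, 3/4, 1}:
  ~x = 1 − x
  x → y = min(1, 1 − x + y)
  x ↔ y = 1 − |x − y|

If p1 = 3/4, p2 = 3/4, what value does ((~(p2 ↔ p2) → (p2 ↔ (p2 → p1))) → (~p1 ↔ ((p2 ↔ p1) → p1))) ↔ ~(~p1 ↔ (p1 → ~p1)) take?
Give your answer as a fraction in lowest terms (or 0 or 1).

3/4

p2 ↔ p2 = 3/4 ↔ 3/4 = 1
~(p2 ↔ p2) = ~1 = 0
p2 → p1 = 3/4 → 3/4 = 1
p2 ↔ (p2 → p1) = 3/4 ↔ 1 = 3/4
~(p2 ↔ p2) → (p2 ↔ (p2 → p1)) = 0 → 3/4 = 1
~p1 = ~3/4 = 1/4
p2 ↔ p1 = 3/4 ↔ 3/4 = 1
(p2 ↔ p1) → p1 = 1 → 3/4 = 3/4
~p1 ↔ ((p2 ↔ p1) → p1) = 1/4 ↔ 3/4 = 1/2
(~(p2 ↔ p2) → (p2 ↔ (p2 → p1))) → (~p1 ↔ ((p2 ↔ p1) → p1)) = 1 → 1/2 = 1/2
~p1 = ~3/4 = 1/4
~p1 = ~3/4 = 1/4
p1 → ~p1 = 3/4 → 1/4 = 1/2
~p1 ↔ (p1 → ~p1) = 1/4 ↔ 1/2 = 3/4
~(~p1 ↔ (p1 → ~p1)) = ~3/4 = 1/4
((~(p2 ↔ p2) → (p2 ↔ (p2 → p1))) → (~p1 ↔ ((p2 ↔ p1) → p1))) ↔ ~(~p1 ↔ (p1 → ~p1)) = 1/2 ↔ 1/4 = 3/4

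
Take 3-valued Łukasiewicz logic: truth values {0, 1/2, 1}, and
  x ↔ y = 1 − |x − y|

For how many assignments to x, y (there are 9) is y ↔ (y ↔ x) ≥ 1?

x = 0, y = 0 ↦ 0  <
x = 0, y = 1/2 ↦ 1  ≥
x = 0, y = 1 ↦ 0  <
x = 1/2, y = 0 ↦ 1/2  <
x = 1/2, y = 1/2 ↦ 1/2  <
x = 1/2, y = 1 ↦ 1/2  <
x = 1, y = 0 ↦ 1  ≥
x = 1, y = 1/2 ↦ 1  ≥
x = 1, y = 1 ↦ 1  ≥
So 4 of the 9 assignments meet the threshold.

4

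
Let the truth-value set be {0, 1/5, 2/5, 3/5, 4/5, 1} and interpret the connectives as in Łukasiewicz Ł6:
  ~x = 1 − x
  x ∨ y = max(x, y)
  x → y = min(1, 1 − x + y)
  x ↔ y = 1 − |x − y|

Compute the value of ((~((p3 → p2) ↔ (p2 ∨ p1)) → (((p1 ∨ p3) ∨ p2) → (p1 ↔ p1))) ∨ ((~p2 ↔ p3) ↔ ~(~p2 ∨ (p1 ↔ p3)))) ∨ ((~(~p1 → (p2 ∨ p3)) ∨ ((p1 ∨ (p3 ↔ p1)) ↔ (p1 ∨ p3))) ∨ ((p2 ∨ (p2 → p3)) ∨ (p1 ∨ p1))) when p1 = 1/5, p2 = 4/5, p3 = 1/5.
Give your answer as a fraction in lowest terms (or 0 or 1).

1

p3 → p2 = 1/5 → 4/5 = 1
p2 ∨ p1 = 4/5 ∨ 1/5 = 4/5
(p3 → p2) ↔ (p2 ∨ p1) = 1 ↔ 4/5 = 4/5
~((p3 → p2) ↔ (p2 ∨ p1)) = ~4/5 = 1/5
p1 ∨ p3 = 1/5 ∨ 1/5 = 1/5
(p1 ∨ p3) ∨ p2 = 1/5 ∨ 4/5 = 4/5
p1 ↔ p1 = 1/5 ↔ 1/5 = 1
((p1 ∨ p3) ∨ p2) → (p1 ↔ p1) = 4/5 → 1 = 1
~((p3 → p2) ↔ (p2 ∨ p1)) → (((p1 ∨ p3) ∨ p2) → (p1 ↔ p1)) = 1/5 → 1 = 1
~p2 = ~4/5 = 1/5
~p2 ↔ p3 = 1/5 ↔ 1/5 = 1
~p2 = ~4/5 = 1/5
p1 ↔ p3 = 1/5 ↔ 1/5 = 1
~p2 ∨ (p1 ↔ p3) = 1/5 ∨ 1 = 1
~(~p2 ∨ (p1 ↔ p3)) = ~1 = 0
(~p2 ↔ p3) ↔ ~(~p2 ∨ (p1 ↔ p3)) = 1 ↔ 0 = 0
(~((p3 → p2) ↔ (p2 ∨ p1)) → (((p1 ∨ p3) ∨ p2) → (p1 ↔ p1))) ∨ ((~p2 ↔ p3) ↔ ~(~p2 ∨ (p1 ↔ p3))) = 1 ∨ 0 = 1
~p1 = ~1/5 = 4/5
p2 ∨ p3 = 4/5 ∨ 1/5 = 4/5
~p1 → (p2 ∨ p3) = 4/5 → 4/5 = 1
~(~p1 → (p2 ∨ p3)) = ~1 = 0
p3 ↔ p1 = 1/5 ↔ 1/5 = 1
p1 ∨ (p3 ↔ p1) = 1/5 ∨ 1 = 1
p1 ∨ p3 = 1/5 ∨ 1/5 = 1/5
(p1 ∨ (p3 ↔ p1)) ↔ (p1 ∨ p3) = 1 ↔ 1/5 = 1/5
~(~p1 → (p2 ∨ p3)) ∨ ((p1 ∨ (p3 ↔ p1)) ↔ (p1 ∨ p3)) = 0 ∨ 1/5 = 1/5
p2 → p3 = 4/5 → 1/5 = 2/5
p2 ∨ (p2 → p3) = 4/5 ∨ 2/5 = 4/5
p1 ∨ p1 = 1/5 ∨ 1/5 = 1/5
(p2 ∨ (p2 → p3)) ∨ (p1 ∨ p1) = 4/5 ∨ 1/5 = 4/5
(~(~p1 → (p2 ∨ p3)) ∨ ((p1 ∨ (p3 ↔ p1)) ↔ (p1 ∨ p3))) ∨ ((p2 ∨ (p2 → p3)) ∨ (p1 ∨ p1)) = 1/5 ∨ 4/5 = 4/5
((~((p3 → p2) ↔ (p2 ∨ p1)) → (((p1 ∨ p3) ∨ p2) → (p1 ↔ p1))) ∨ ((~p2 ↔ p3) ↔ ~(~p2 ∨ (p1 ↔ p3)))) ∨ ((~(~p1 → (p2 ∨ p3)) ∨ ((p1 ∨ (p3 ↔ p1)) ↔ (p1 ∨ p3))) ∨ ((p2 ∨ (p2 → p3)) ∨ (p1 ∨ p1))) = 1 ∨ 4/5 = 1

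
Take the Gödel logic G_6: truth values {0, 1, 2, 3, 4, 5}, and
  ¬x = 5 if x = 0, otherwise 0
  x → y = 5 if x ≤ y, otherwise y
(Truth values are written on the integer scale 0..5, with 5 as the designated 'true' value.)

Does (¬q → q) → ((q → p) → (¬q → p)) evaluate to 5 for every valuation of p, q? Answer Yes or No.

Yes

At p = 0, q = 3, for instance:
¬q = ¬3 = 0
¬q → q = 0 → 3 = 5
q → p = 3 → 0 = 0
¬q → p = 0 → 0 = 5
(q → p) → (¬q → p) = 0 → 5 = 5
(¬q → q) → ((q → p) → (¬q → p)) = 5 → 5 = 5
and checking the remaining 35 assignments likewise gives ≥ 5 in every case.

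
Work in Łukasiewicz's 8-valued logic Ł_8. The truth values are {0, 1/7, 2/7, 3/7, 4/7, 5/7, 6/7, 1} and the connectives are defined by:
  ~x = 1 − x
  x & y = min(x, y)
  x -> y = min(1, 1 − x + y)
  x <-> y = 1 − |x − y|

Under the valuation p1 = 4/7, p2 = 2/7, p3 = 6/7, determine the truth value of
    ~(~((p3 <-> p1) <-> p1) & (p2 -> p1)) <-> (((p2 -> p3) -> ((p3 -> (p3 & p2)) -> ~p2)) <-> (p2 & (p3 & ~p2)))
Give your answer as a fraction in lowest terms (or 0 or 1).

p3 <-> p1 = 6/7 <-> 4/7 = 5/7
(p3 <-> p1) <-> p1 = 5/7 <-> 4/7 = 6/7
~((p3 <-> p1) <-> p1) = ~6/7 = 1/7
p2 -> p1 = 2/7 -> 4/7 = 1
~((p3 <-> p1) <-> p1) & (p2 -> p1) = 1/7 & 1 = 1/7
~(~((p3 <-> p1) <-> p1) & (p2 -> p1)) = ~1/7 = 6/7
p2 -> p3 = 2/7 -> 6/7 = 1
p3 & p2 = 6/7 & 2/7 = 2/7
p3 -> (p3 & p2) = 6/7 -> 2/7 = 3/7
~p2 = ~2/7 = 5/7
(p3 -> (p3 & p2)) -> ~p2 = 3/7 -> 5/7 = 1
(p2 -> p3) -> ((p3 -> (p3 & p2)) -> ~p2) = 1 -> 1 = 1
~p2 = ~2/7 = 5/7
p3 & ~p2 = 6/7 & 5/7 = 5/7
p2 & (p3 & ~p2) = 2/7 & 5/7 = 2/7
((p2 -> p3) -> ((p3 -> (p3 & p2)) -> ~p2)) <-> (p2 & (p3 & ~p2)) = 1 <-> 2/7 = 2/7
~(~((p3 <-> p1) <-> p1) & (p2 -> p1)) <-> (((p2 -> p3) -> ((p3 -> (p3 & p2)) -> ~p2)) <-> (p2 & (p3 & ~p2))) = 6/7 <-> 2/7 = 3/7

3/7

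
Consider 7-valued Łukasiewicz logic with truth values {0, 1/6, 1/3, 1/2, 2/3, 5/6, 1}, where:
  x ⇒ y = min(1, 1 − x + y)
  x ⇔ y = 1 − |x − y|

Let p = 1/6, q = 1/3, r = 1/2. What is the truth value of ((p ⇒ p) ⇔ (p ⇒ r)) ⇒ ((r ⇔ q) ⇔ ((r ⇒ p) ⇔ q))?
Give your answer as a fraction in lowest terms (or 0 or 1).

p ⇒ p = 1/6 ⇒ 1/6 = 1
p ⇒ r = 1/6 ⇒ 1/2 = 1
(p ⇒ p) ⇔ (p ⇒ r) = 1 ⇔ 1 = 1
r ⇔ q = 1/2 ⇔ 1/3 = 5/6
r ⇒ p = 1/2 ⇒ 1/6 = 2/3
(r ⇒ p) ⇔ q = 2/3 ⇔ 1/3 = 2/3
(r ⇔ q) ⇔ ((r ⇒ p) ⇔ q) = 5/6 ⇔ 2/3 = 5/6
((p ⇒ p) ⇔ (p ⇒ r)) ⇒ ((r ⇔ q) ⇔ ((r ⇒ p) ⇔ q)) = 1 ⇒ 5/6 = 5/6

5/6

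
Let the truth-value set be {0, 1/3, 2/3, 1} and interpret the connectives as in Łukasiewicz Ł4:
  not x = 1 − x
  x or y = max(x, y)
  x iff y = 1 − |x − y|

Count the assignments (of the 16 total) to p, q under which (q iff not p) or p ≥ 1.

7

p = 0, q = 0 ↦ 0  <
p = 0, q = 1/3 ↦ 1/3  <
p = 0, q = 2/3 ↦ 2/3  <
p = 0, q = 1 ↦ 1  ≥
p = 1/3, q = 0 ↦ 1/3  <
p = 1/3, q = 1/3 ↦ 2/3  <
p = 1/3, q = 2/3 ↦ 1  ≥
p = 1/3, q = 1 ↦ 2/3  <
p = 2/3, q = 0 ↦ 2/3  <
p = 2/3, q = 1/3 ↦ 1  ≥
p = 2/3, q = 2/3 ↦ 2/3  <
p = 2/3, q = 1 ↦ 2/3  <
p = 1, q = 0 ↦ 1  ≥
p = 1, q = 1/3 ↦ 1  ≥
p = 1, q = 2/3 ↦ 1  ≥
p = 1, q = 1 ↦ 1  ≥
So 7 of the 16 assignments meet the threshold.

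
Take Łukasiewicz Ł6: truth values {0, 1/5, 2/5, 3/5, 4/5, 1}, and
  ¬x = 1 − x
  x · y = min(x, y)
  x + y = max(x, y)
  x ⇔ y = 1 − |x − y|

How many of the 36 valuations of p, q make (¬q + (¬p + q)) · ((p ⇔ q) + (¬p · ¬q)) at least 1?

value 1: 2 assignments (counts)
value 4/5: 9 assignments
value 3/5: 13 assignments
value 2/5: 6 assignments
value 1/5: 4 assignments
value 0: 2 assignments
So 2 of the 36 assignments meet the threshold.

2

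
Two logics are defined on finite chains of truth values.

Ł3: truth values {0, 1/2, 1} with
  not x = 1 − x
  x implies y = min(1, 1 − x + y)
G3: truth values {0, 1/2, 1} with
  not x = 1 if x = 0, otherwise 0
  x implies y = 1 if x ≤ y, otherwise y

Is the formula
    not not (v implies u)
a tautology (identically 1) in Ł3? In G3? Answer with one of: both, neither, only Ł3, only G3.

In Ł3: at u = 0, v = 1/2 the value is 1/2 — not a tautology.
In G3: at u = 0, v = 1/2 the value is 0 — not a tautology.

neither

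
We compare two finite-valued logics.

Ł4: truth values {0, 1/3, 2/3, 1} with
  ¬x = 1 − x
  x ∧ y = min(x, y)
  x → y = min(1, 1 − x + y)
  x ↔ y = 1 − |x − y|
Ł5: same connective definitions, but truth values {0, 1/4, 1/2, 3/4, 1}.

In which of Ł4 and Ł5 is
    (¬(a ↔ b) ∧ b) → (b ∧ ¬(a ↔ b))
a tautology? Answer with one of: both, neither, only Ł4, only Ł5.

both

In Ł4: every assignment gives 1 — tautology.
In Ł5: every assignment gives 1 — tautology.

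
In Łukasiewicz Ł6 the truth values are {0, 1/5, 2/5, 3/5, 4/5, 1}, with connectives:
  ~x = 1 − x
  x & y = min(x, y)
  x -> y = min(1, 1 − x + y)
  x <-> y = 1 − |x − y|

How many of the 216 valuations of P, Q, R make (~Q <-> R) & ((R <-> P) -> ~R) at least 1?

value 1: 17 assignments (counts)
value 4/5: 47 assignments
value 3/5: 54 assignments
value 2/5: 49 assignments
value 1/5: 32 assignments
value 0: 17 assignments
So 17 of the 216 assignments meet the threshold.

17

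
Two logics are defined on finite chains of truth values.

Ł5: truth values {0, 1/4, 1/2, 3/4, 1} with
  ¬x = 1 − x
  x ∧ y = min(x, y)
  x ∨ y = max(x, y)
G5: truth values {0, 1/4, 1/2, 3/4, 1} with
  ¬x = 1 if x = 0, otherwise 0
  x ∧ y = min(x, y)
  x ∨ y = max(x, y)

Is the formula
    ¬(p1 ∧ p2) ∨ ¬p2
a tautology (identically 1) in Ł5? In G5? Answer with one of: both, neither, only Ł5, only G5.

In Ł5: at p1 = 1/4, p2 = 1/4 the value is 3/4 — not a tautology.
In G5: at p1 = 1/4, p2 = 1/4 the value is 0 — not a tautology.

neither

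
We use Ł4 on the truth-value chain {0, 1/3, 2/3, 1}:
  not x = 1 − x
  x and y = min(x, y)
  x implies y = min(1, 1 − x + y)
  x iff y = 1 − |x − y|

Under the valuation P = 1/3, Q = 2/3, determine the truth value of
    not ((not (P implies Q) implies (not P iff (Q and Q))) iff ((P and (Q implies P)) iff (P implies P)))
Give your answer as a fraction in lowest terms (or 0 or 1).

P implies Q = 1/3 implies 2/3 = 1
not (P implies Q) = not 1 = 0
not P = not 1/3 = 2/3
Q and Q = 2/3 and 2/3 = 2/3
not P iff (Q and Q) = 2/3 iff 2/3 = 1
not (P implies Q) implies (not P iff (Q and Q)) = 0 implies 1 = 1
Q implies P = 2/3 implies 1/3 = 2/3
P and (Q implies P) = 1/3 and 2/3 = 1/3
P implies P = 1/3 implies 1/3 = 1
(P and (Q implies P)) iff (P implies P) = 1/3 iff 1 = 1/3
(not (P implies Q) implies (not P iff (Q and Q))) iff ((P and (Q implies P)) iff (P implies P)) = 1 iff 1/3 = 1/3
not ((not (P implies Q) implies (not P iff (Q and Q))) iff ((P and (Q implies P)) iff (P implies P))) = not 1/3 = 2/3

2/3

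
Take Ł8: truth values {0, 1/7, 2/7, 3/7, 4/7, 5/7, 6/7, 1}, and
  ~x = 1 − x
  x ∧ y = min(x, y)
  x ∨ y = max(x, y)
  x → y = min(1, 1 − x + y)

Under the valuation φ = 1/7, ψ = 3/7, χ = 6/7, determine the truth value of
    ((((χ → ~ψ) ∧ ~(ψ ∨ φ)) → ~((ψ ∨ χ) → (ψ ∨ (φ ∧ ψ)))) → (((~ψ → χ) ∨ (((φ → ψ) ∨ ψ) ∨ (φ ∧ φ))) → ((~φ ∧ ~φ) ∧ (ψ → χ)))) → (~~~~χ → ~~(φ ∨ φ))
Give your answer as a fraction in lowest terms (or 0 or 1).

~ψ = ~3/7 = 4/7
χ → ~ψ = 6/7 → 4/7 = 5/7
ψ ∨ φ = 3/7 ∨ 1/7 = 3/7
~(ψ ∨ φ) = ~3/7 = 4/7
(χ → ~ψ) ∧ ~(ψ ∨ φ) = 5/7 ∧ 4/7 = 4/7
ψ ∨ χ = 3/7 ∨ 6/7 = 6/7
φ ∧ ψ = 1/7 ∧ 3/7 = 1/7
ψ ∨ (φ ∧ ψ) = 3/7 ∨ 1/7 = 3/7
(ψ ∨ χ) → (ψ ∨ (φ ∧ ψ)) = 6/7 → 3/7 = 4/7
~((ψ ∨ χ) → (ψ ∨ (φ ∧ ψ))) = ~4/7 = 3/7
((χ → ~ψ) ∧ ~(ψ ∨ φ)) → ~((ψ ∨ χ) → (ψ ∨ (φ ∧ ψ))) = 4/7 → 3/7 = 6/7
~ψ = ~3/7 = 4/7
~ψ → χ = 4/7 → 6/7 = 1
φ → ψ = 1/7 → 3/7 = 1
(φ → ψ) ∨ ψ = 1 ∨ 3/7 = 1
φ ∧ φ = 1/7 ∧ 1/7 = 1/7
((φ → ψ) ∨ ψ) ∨ (φ ∧ φ) = 1 ∨ 1/7 = 1
(~ψ → χ) ∨ (((φ → ψ) ∨ ψ) ∨ (φ ∧ φ)) = 1 ∨ 1 = 1
~φ = ~1/7 = 6/7
~φ = ~1/7 = 6/7
~φ ∧ ~φ = 6/7 ∧ 6/7 = 6/7
ψ → χ = 3/7 → 6/7 = 1
(~φ ∧ ~φ) ∧ (ψ → χ) = 6/7 ∧ 1 = 6/7
((~ψ → χ) ∨ (((φ → ψ) ∨ ψ) ∨ (φ ∧ φ))) → ((~φ ∧ ~φ) ∧ (ψ → χ)) = 1 → 6/7 = 6/7
(((χ → ~ψ) ∧ ~(ψ ∨ φ)) → ~((ψ ∨ χ) → (ψ ∨ (φ ∧ ψ)))) → (((~ψ → χ) ∨ (((φ → ψ) ∨ ψ) ∨ (φ ∧ φ))) → ((~φ ∧ ~φ) ∧ (ψ → χ))) = 6/7 → 6/7 = 1
~χ = ~6/7 = 1/7
~~χ = ~1/7 = 6/7
~~~χ = ~6/7 = 1/7
~~~~χ = ~1/7 = 6/7
φ ∨ φ = 1/7 ∨ 1/7 = 1/7
~(φ ∨ φ) = ~1/7 = 6/7
~~(φ ∨ φ) = ~6/7 = 1/7
~~~~χ → ~~(φ ∨ φ) = 6/7 → 1/7 = 2/7
((((χ → ~ψ) ∧ ~(ψ ∨ φ)) → ~((ψ ∨ χ) → (ψ ∨ (φ ∧ ψ)))) → (((~ψ → χ) ∨ (((φ → ψ) ∨ ψ) ∨ (φ ∧ φ))) → ((~φ ∧ ~φ) ∧ (ψ → χ)))) → (~~~~χ → ~~(φ ∨ φ)) = 1 → 2/7 = 2/7

2/7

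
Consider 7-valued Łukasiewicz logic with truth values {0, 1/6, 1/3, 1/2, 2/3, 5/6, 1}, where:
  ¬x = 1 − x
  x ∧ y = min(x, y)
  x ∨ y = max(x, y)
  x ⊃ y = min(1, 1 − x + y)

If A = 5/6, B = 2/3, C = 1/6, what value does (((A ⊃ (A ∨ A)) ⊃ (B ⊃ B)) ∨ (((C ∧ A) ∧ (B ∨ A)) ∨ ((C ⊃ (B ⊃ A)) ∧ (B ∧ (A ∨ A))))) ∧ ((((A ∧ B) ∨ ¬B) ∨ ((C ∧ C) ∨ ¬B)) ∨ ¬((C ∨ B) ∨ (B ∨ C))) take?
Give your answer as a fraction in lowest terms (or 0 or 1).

2/3

A ∨ A = 5/6 ∨ 5/6 = 5/6
A ⊃ (A ∨ A) = 5/6 ⊃ 5/6 = 1
B ⊃ B = 2/3 ⊃ 2/3 = 1
(A ⊃ (A ∨ A)) ⊃ (B ⊃ B) = 1 ⊃ 1 = 1
C ∧ A = 1/6 ∧ 5/6 = 1/6
B ∨ A = 2/3 ∨ 5/6 = 5/6
(C ∧ A) ∧ (B ∨ A) = 1/6 ∧ 5/6 = 1/6
B ⊃ A = 2/3 ⊃ 5/6 = 1
C ⊃ (B ⊃ A) = 1/6 ⊃ 1 = 1
A ∨ A = 5/6 ∨ 5/6 = 5/6
B ∧ (A ∨ A) = 2/3 ∧ 5/6 = 2/3
(C ⊃ (B ⊃ A)) ∧ (B ∧ (A ∨ A)) = 1 ∧ 2/3 = 2/3
((C ∧ A) ∧ (B ∨ A)) ∨ ((C ⊃ (B ⊃ A)) ∧ (B ∧ (A ∨ A))) = 1/6 ∨ 2/3 = 2/3
((A ⊃ (A ∨ A)) ⊃ (B ⊃ B)) ∨ (((C ∧ A) ∧ (B ∨ A)) ∨ ((C ⊃ (B ⊃ A)) ∧ (B ∧ (A ∨ A)))) = 1 ∨ 2/3 = 1
A ∧ B = 5/6 ∧ 2/3 = 2/3
¬B = ¬2/3 = 1/3
(A ∧ B) ∨ ¬B = 2/3 ∨ 1/3 = 2/3
C ∧ C = 1/6 ∧ 1/6 = 1/6
¬B = ¬2/3 = 1/3
(C ∧ C) ∨ ¬B = 1/6 ∨ 1/3 = 1/3
((A ∧ B) ∨ ¬B) ∨ ((C ∧ C) ∨ ¬B) = 2/3 ∨ 1/3 = 2/3
C ∨ B = 1/6 ∨ 2/3 = 2/3
B ∨ C = 2/3 ∨ 1/6 = 2/3
(C ∨ B) ∨ (B ∨ C) = 2/3 ∨ 2/3 = 2/3
¬((C ∨ B) ∨ (B ∨ C)) = ¬2/3 = 1/3
(((A ∧ B) ∨ ¬B) ∨ ((C ∧ C) ∨ ¬B)) ∨ ¬((C ∨ B) ∨ (B ∨ C)) = 2/3 ∨ 1/3 = 2/3
(((A ⊃ (A ∨ A)) ⊃ (B ⊃ B)) ∨ (((C ∧ A) ∧ (B ∨ A)) ∨ ((C ⊃ (B ⊃ A)) ∧ (B ∧ (A ∨ A))))) ∧ ((((A ∧ B) ∨ ¬B) ∨ ((C ∧ C) ∨ ¬B)) ∨ ¬((C ∨ B) ∨ (B ∨ C))) = 1 ∧ 2/3 = 2/3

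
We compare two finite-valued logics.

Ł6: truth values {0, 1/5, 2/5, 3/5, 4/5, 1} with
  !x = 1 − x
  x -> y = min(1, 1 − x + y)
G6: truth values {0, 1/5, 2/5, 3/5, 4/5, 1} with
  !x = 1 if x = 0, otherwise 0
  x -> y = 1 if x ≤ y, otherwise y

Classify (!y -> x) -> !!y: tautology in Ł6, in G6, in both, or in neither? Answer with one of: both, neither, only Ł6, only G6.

In Ł6: at x = 1/5, y = 0 the value is 4/5 — not a tautology.
In G6: at x = 1/5, y = 0 the value is 0 — not a tautology.

neither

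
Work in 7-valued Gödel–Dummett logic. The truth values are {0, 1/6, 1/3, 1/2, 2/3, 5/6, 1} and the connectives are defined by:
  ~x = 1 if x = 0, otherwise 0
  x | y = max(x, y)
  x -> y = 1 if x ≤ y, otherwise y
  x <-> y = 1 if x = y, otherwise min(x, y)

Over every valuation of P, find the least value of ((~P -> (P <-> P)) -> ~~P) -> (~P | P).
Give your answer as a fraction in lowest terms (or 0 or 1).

Take P = 1/6:
~P = ~1/6 = 0
P <-> P = 1/6 <-> 1/6 = 1
~P -> (P <-> P) = 0 -> 1 = 1
~P = ~1/6 = 0
~~P = ~0 = 1
(~P -> (P <-> P)) -> ~~P = 1 -> 1 = 1
~P = ~1/6 = 0
~P | P = 0 | 1/6 = 1/6
((~P -> (P <-> P)) -> ~~P) -> (~P | P) = 1 -> 1/6 = 1/6
No assignment yields a value below 1/6, so this is the minimum.

1/6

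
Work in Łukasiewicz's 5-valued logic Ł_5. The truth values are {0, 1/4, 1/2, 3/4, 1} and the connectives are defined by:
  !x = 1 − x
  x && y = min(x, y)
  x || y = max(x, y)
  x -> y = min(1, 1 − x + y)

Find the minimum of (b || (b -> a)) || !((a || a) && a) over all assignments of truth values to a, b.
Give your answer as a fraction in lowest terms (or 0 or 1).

3/4

Take a = 1/4, b = 1/2:
b -> a = 1/2 -> 1/4 = 3/4
b || (b -> a) = 1/2 || 3/4 = 3/4
a || a = 1/4 || 1/4 = 1/4
(a || a) && a = 1/4 && 1/4 = 1/4
!((a || a) && a) = !1/4 = 3/4
(b || (b -> a)) || !((a || a) && a) = 3/4 || 3/4 = 3/4
No assignment yields a value below 3/4, so this is the minimum.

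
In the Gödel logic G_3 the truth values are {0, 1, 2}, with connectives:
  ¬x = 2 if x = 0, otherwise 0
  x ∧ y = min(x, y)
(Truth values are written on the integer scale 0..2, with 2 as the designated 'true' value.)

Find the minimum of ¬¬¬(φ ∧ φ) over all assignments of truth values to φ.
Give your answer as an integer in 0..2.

Take φ = 1:
φ ∧ φ = 1 ∧ 1 = 1
¬(φ ∧ φ) = ¬1 = 0
¬¬(φ ∧ φ) = ¬0 = 2
¬¬¬(φ ∧ φ) = ¬2 = 0
No assignment yields a value below 0, so this is the minimum.

0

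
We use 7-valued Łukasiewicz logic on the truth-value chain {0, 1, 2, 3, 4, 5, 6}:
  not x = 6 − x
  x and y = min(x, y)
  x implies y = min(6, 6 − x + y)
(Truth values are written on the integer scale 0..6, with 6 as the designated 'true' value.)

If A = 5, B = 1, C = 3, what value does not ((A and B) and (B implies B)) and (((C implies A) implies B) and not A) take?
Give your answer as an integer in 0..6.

1

A and B = 5 and 1 = 1
B implies B = 1 implies 1 = 6
(A and B) and (B implies B) = 1 and 6 = 1
not ((A and B) and (B implies B)) = not 1 = 5
C implies A = 3 implies 5 = 6
(C implies A) implies B = 6 implies 1 = 1
not A = not 5 = 1
((C implies A) implies B) and not A = 1 and 1 = 1
not ((A and B) and (B implies B)) and (((C implies A) implies B) and not A) = 5 and 1 = 1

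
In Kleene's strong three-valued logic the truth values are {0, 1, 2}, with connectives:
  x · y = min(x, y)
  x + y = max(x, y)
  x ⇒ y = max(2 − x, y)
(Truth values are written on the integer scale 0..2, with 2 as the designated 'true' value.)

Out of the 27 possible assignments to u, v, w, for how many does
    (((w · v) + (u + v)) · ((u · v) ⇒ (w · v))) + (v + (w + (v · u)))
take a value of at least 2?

17

value 2: 17 assignments (counts)
value 1: 9 assignments
value 0: 1 assignment
So 17 of the 27 assignments meet the threshold.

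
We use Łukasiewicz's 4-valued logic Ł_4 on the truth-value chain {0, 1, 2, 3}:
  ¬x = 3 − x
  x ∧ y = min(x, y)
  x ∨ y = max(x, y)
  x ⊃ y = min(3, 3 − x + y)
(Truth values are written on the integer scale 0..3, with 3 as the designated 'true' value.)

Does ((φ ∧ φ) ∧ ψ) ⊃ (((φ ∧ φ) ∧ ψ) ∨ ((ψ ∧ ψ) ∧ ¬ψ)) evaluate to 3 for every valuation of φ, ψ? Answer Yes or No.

φ = 0, ψ = 0 ↦ 3
φ = 0, ψ = 1 ↦ 3
φ = 0, ψ = 2 ↦ 3
φ = 0, ψ = 3 ↦ 3
φ = 1, ψ = 0 ↦ 3
φ = 1, ψ = 1 ↦ 3
φ = 1, ψ = 2 ↦ 3
φ = 1, ψ = 3 ↦ 3
φ = 2, ψ = 0 ↦ 3
φ = 2, ψ = 1 ↦ 3
φ = 2, ψ = 2 ↦ 3
φ = 2, ψ = 3 ↦ 3
φ = 3, ψ = 0 ↦ 3
φ = 3, ψ = 1 ↦ 3
φ = 3, ψ = 2 ↦ 3
φ = 3, ψ = 3 ↦ 3
Every assignment gives a value ≥ 3.

Yes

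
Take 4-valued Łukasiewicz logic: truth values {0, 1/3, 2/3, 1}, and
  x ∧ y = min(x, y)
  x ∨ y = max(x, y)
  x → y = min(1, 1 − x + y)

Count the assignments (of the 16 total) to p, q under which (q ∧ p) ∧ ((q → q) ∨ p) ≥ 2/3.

p = 0, q = 0 ↦ 0  <
p = 0, q = 1/3 ↦ 0  <
p = 0, q = 2/3 ↦ 0  <
p = 0, q = 1 ↦ 0  <
p = 1/3, q = 0 ↦ 0  <
p = 1/3, q = 1/3 ↦ 1/3  <
p = 1/3, q = 2/3 ↦ 1/3  <
p = 1/3, q = 1 ↦ 1/3  <
p = 2/3, q = 0 ↦ 0  <
p = 2/3, q = 1/3 ↦ 1/3  <
p = 2/3, q = 2/3 ↦ 2/3  ≥
p = 2/3, q = 1 ↦ 2/3  ≥
p = 1, q = 0 ↦ 0  <
p = 1, q = 1/3 ↦ 1/3  <
p = 1, q = 2/3 ↦ 2/3  ≥
p = 1, q = 1 ↦ 1  ≥
So 4 of the 16 assignments meet the threshold.

4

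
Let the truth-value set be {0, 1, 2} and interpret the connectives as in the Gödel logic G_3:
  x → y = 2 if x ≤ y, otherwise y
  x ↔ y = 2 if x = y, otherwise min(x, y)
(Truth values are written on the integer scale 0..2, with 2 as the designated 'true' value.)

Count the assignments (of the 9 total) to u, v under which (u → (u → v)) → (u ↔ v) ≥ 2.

u = 0, v = 0 ↦ 2  ≥
u = 0, v = 1 ↦ 0  <
u = 0, v = 2 ↦ 0  <
u = 1, v = 0 ↦ 2  ≥
u = 1, v = 1 ↦ 2  ≥
u = 1, v = 2 ↦ 1  <
u = 2, v = 0 ↦ 2  ≥
u = 2, v = 1 ↦ 2  ≥
u = 2, v = 2 ↦ 2  ≥
So 6 of the 9 assignments meet the threshold.

6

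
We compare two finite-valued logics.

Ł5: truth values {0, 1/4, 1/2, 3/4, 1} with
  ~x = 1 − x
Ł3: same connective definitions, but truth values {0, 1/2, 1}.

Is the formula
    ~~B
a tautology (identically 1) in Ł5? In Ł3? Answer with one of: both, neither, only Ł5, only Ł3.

neither

In Ł5: at B = 0 the value is 0 — not a tautology.
In Ł3: at B = 0 the value is 0 — not a tautology.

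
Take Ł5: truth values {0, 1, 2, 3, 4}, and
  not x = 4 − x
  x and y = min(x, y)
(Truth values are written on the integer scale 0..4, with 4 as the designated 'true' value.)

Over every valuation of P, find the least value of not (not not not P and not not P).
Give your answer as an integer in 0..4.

Take P = 2:
not P = not 2 = 2
not not P = not 2 = 2
not not not P = not 2 = 2
not P = not 2 = 2
not not P = not 2 = 2
not not not P and not not P = 2 and 2 = 2
not (not not not P and not not P) = not 2 = 2
No assignment yields a value below 2, so this is the minimum.

2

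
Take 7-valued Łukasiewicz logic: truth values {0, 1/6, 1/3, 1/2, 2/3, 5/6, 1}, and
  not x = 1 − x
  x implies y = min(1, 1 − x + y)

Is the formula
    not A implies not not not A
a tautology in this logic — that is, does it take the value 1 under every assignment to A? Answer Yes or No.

Yes

A = 0 ↦ 1
A = 1/6 ↦ 1
A = 1/3 ↦ 1
A = 1/2 ↦ 1
A = 2/3 ↦ 1
A = 5/6 ↦ 1
A = 1 ↦ 1
Every assignment gives a value ≥ 1.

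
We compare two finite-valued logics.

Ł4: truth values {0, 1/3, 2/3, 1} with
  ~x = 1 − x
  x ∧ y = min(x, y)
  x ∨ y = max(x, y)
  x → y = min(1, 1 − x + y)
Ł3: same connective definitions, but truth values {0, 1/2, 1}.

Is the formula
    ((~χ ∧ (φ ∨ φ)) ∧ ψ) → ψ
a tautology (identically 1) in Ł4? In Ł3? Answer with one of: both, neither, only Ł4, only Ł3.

both

In Ł4: every assignment gives 1 — tautology.
In Ł3: every assignment gives 1 — tautology.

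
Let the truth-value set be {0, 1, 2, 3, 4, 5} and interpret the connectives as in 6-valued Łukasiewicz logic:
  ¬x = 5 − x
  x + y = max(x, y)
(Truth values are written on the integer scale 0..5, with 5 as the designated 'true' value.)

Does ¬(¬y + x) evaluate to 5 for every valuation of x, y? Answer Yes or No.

No

Counterexample: take x = 0, y = 0.
¬y = ¬0 = 5
¬y + x = 5 + 0 = 5
¬(¬y + x) = ¬5 = 0
This gives 0 ≠ 5.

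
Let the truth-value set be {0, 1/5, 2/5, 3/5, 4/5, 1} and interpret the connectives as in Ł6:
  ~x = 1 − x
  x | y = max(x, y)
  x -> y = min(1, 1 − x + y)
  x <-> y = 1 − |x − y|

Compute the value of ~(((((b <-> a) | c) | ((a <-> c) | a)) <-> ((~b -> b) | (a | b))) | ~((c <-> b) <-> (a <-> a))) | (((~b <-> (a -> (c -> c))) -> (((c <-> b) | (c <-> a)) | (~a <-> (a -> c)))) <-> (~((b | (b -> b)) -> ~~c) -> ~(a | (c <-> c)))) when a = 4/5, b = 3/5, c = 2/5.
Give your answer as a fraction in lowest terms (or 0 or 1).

2/5

b <-> a = 3/5 <-> 4/5 = 4/5
(b <-> a) | c = 4/5 | 2/5 = 4/5
a <-> c = 4/5 <-> 2/5 = 3/5
(a <-> c) | a = 3/5 | 4/5 = 4/5
((b <-> a) | c) | ((a <-> c) | a) = 4/5 | 4/5 = 4/5
~b = ~3/5 = 2/5
~b -> b = 2/5 -> 3/5 = 1
a | b = 4/5 | 3/5 = 4/5
(~b -> b) | (a | b) = 1 | 4/5 = 1
(((b <-> a) | c) | ((a <-> c) | a)) <-> ((~b -> b) | (a | b)) = 4/5 <-> 1 = 4/5
c <-> b = 2/5 <-> 3/5 = 4/5
a <-> a = 4/5 <-> 4/5 = 1
(c <-> b) <-> (a <-> a) = 4/5 <-> 1 = 4/5
~((c <-> b) <-> (a <-> a)) = ~4/5 = 1/5
((((b <-> a) | c) | ((a <-> c) | a)) <-> ((~b -> b) | (a | b))) | ~((c <-> b) <-> (a <-> a)) = 4/5 | 1/5 = 4/5
~(((((b <-> a) | c) | ((a <-> c) | a)) <-> ((~b -> b) | (a | b))) | ~((c <-> b) <-> (a <-> a))) = ~4/5 = 1/5
~b = ~3/5 = 2/5
c -> c = 2/5 -> 2/5 = 1
a -> (c -> c) = 4/5 -> 1 = 1
~b <-> (a -> (c -> c)) = 2/5 <-> 1 = 2/5
c <-> b = 2/5 <-> 3/5 = 4/5
c <-> a = 2/5 <-> 4/5 = 3/5
(c <-> b) | (c <-> a) = 4/5 | 3/5 = 4/5
~a = ~4/5 = 1/5
a -> c = 4/5 -> 2/5 = 3/5
~a <-> (a -> c) = 1/5 <-> 3/5 = 3/5
((c <-> b) | (c <-> a)) | (~a <-> (a -> c)) = 4/5 | 3/5 = 4/5
(~b <-> (a -> (c -> c))) -> (((c <-> b) | (c <-> a)) | (~a <-> (a -> c))) = 2/5 -> 4/5 = 1
b -> b = 3/5 -> 3/5 = 1
b | (b -> b) = 3/5 | 1 = 1
~c = ~2/5 = 3/5
~~c = ~3/5 = 2/5
(b | (b -> b)) -> ~~c = 1 -> 2/5 = 2/5
~((b | (b -> b)) -> ~~c) = ~2/5 = 3/5
c <-> c = 2/5 <-> 2/5 = 1
a | (c <-> c) = 4/5 | 1 = 1
~(a | (c <-> c)) = ~1 = 0
~((b | (b -> b)) -> ~~c) -> ~(a | (c <-> c)) = 3/5 -> 0 = 2/5
((~b <-> (a -> (c -> c))) -> (((c <-> b) | (c <-> a)) | (~a <-> (a -> c)))) <-> (~((b | (b -> b)) -> ~~c) -> ~(a | (c <-> c))) = 1 <-> 2/5 = 2/5
~(((((b <-> a) | c) | ((a <-> c) | a)) <-> ((~b -> b) | (a | b))) | ~((c <-> b) <-> (a <-> a))) | (((~b <-> (a -> (c -> c))) -> (((c <-> b) | (c <-> a)) | (~a <-> (a -> c)))) <-> (~((b | (b -> b)) -> ~~c) -> ~(a | (c <-> c)))) = 1/5 | 2/5 = 2/5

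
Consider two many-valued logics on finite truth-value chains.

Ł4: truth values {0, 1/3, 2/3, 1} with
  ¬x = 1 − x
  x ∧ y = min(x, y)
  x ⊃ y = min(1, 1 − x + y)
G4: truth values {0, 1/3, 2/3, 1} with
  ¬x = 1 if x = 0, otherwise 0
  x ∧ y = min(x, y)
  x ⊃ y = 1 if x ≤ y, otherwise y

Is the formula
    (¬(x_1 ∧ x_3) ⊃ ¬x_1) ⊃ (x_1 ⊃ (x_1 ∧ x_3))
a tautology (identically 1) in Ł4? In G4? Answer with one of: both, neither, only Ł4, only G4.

only Ł4

In Ł4: every assignment gives 1 — tautology.
In G4: at x_1 = 2/3, x_3 = 1/3 the value is 1/3 — not a tautology.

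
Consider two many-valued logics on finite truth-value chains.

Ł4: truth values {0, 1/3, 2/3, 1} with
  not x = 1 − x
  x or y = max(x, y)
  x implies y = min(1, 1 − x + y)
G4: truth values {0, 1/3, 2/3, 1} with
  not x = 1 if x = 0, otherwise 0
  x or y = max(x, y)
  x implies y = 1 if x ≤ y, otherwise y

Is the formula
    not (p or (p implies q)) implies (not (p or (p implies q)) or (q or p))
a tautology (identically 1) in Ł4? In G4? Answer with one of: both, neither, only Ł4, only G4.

In Ł4: every assignment gives 1 — tautology.
In G4: every assignment gives 1 — tautology.

both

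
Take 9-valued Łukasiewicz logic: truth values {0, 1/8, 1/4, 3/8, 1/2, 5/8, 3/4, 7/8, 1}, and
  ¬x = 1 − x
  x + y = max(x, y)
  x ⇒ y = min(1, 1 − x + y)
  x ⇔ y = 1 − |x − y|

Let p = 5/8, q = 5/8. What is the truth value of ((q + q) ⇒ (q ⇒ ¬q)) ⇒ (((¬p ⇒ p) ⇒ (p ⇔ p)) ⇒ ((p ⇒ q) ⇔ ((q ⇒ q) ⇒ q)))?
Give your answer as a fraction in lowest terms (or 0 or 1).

q + q = 5/8 + 5/8 = 5/8
¬q = ¬5/8 = 3/8
q ⇒ ¬q = 5/8 ⇒ 3/8 = 3/4
(q + q) ⇒ (q ⇒ ¬q) = 5/8 ⇒ 3/4 = 1
¬p = ¬5/8 = 3/8
¬p ⇒ p = 3/8 ⇒ 5/8 = 1
p ⇔ p = 5/8 ⇔ 5/8 = 1
(¬p ⇒ p) ⇒ (p ⇔ p) = 1 ⇒ 1 = 1
p ⇒ q = 5/8 ⇒ 5/8 = 1
q ⇒ q = 5/8 ⇒ 5/8 = 1
(q ⇒ q) ⇒ q = 1 ⇒ 5/8 = 5/8
(p ⇒ q) ⇔ ((q ⇒ q) ⇒ q) = 1 ⇔ 5/8 = 5/8
((¬p ⇒ p) ⇒ (p ⇔ p)) ⇒ ((p ⇒ q) ⇔ ((q ⇒ q) ⇒ q)) = 1 ⇒ 5/8 = 5/8
((q + q) ⇒ (q ⇒ ¬q)) ⇒ (((¬p ⇒ p) ⇒ (p ⇔ p)) ⇒ ((p ⇒ q) ⇔ ((q ⇒ q) ⇒ q))) = 1 ⇒ 5/8 = 5/8

5/8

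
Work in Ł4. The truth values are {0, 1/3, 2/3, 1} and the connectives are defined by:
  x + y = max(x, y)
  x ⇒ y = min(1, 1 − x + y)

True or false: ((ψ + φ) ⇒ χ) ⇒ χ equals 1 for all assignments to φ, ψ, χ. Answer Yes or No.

No

Counterexample: take φ = 0, ψ = 0, χ = 0.
ψ + φ = 0 + 0 = 0
(ψ + φ) ⇒ χ = 0 ⇒ 0 = 1
((ψ + φ) ⇒ χ) ⇒ χ = 1 ⇒ 0 = 0
This gives 0 ≠ 1.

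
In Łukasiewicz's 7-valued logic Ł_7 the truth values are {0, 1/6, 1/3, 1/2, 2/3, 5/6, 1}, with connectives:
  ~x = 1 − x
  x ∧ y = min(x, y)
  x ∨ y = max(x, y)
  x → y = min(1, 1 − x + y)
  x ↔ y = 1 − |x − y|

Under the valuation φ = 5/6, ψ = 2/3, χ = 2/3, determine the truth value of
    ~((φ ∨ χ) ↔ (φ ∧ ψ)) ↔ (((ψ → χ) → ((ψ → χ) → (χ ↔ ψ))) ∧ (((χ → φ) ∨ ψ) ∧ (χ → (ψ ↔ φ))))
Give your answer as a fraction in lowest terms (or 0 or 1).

φ ∨ χ = 5/6 ∨ 2/3 = 5/6
φ ∧ ψ = 5/6 ∧ 2/3 = 2/3
(φ ∨ χ) ↔ (φ ∧ ψ) = 5/6 ↔ 2/3 = 5/6
~((φ ∨ χ) ↔ (φ ∧ ψ)) = ~5/6 = 1/6
ψ → χ = 2/3 → 2/3 = 1
ψ → χ = 2/3 → 2/3 = 1
χ ↔ ψ = 2/3 ↔ 2/3 = 1
(ψ → χ) → (χ ↔ ψ) = 1 → 1 = 1
(ψ → χ) → ((ψ → χ) → (χ ↔ ψ)) = 1 → 1 = 1
χ → φ = 2/3 → 5/6 = 1
(χ → φ) ∨ ψ = 1 ∨ 2/3 = 1
ψ ↔ φ = 2/3 ↔ 5/6 = 5/6
χ → (ψ ↔ φ) = 2/3 → 5/6 = 1
((χ → φ) ∨ ψ) ∧ (χ → (ψ ↔ φ)) = 1 ∧ 1 = 1
((ψ → χ) → ((ψ → χ) → (χ ↔ ψ))) ∧ (((χ → φ) ∨ ψ) ∧ (χ → (ψ ↔ φ))) = 1 ∧ 1 = 1
~((φ ∨ χ) ↔ (φ ∧ ψ)) ↔ (((ψ → χ) → ((ψ → χ) → (χ ↔ ψ))) ∧ (((χ → φ) ∨ ψ) ∧ (χ → (ψ ↔ φ)))) = 1/6 ↔ 1 = 1/6

1/6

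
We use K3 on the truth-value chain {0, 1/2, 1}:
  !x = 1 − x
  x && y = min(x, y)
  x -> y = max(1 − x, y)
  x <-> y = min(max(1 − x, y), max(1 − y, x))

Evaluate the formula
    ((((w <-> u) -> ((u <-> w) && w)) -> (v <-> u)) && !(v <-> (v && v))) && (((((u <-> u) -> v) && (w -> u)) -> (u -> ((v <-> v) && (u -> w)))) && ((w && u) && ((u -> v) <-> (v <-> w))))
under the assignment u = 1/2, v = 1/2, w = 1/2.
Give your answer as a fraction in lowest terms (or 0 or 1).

w <-> u = 1/2 <-> 1/2 = 1/2
u <-> w = 1/2 <-> 1/2 = 1/2
(u <-> w) && w = 1/2 && 1/2 = 1/2
(w <-> u) -> ((u <-> w) && w) = 1/2 -> 1/2 = 1/2
v <-> u = 1/2 <-> 1/2 = 1/2
((w <-> u) -> ((u <-> w) && w)) -> (v <-> u) = 1/2 -> 1/2 = 1/2
v && v = 1/2 && 1/2 = 1/2
v <-> (v && v) = 1/2 <-> 1/2 = 1/2
!(v <-> (v && v)) = !1/2 = 1/2
(((w <-> u) -> ((u <-> w) && w)) -> (v <-> u)) && !(v <-> (v && v)) = 1/2 && 1/2 = 1/2
u <-> u = 1/2 <-> 1/2 = 1/2
(u <-> u) -> v = 1/2 -> 1/2 = 1/2
w -> u = 1/2 -> 1/2 = 1/2
((u <-> u) -> v) && (w -> u) = 1/2 && 1/2 = 1/2
v <-> v = 1/2 <-> 1/2 = 1/2
u -> w = 1/2 -> 1/2 = 1/2
(v <-> v) && (u -> w) = 1/2 && 1/2 = 1/2
u -> ((v <-> v) && (u -> w)) = 1/2 -> 1/2 = 1/2
(((u <-> u) -> v) && (w -> u)) -> (u -> ((v <-> v) && (u -> w))) = 1/2 -> 1/2 = 1/2
w && u = 1/2 && 1/2 = 1/2
u -> v = 1/2 -> 1/2 = 1/2
v <-> w = 1/2 <-> 1/2 = 1/2
(u -> v) <-> (v <-> w) = 1/2 <-> 1/2 = 1/2
(w && u) && ((u -> v) <-> (v <-> w)) = 1/2 && 1/2 = 1/2
((((u <-> u) -> v) && (w -> u)) -> (u -> ((v <-> v) && (u -> w)))) && ((w && u) && ((u -> v) <-> (v <-> w))) = 1/2 && 1/2 = 1/2
((((w <-> u) -> ((u <-> w) && w)) -> (v <-> u)) && !(v <-> (v && v))) && (((((u <-> u) -> v) && (w -> u)) -> (u -> ((v <-> v) && (u -> w)))) && ((w && u) && ((u -> v) <-> (v <-> w)))) = 1/2 && 1/2 = 1/2

1/2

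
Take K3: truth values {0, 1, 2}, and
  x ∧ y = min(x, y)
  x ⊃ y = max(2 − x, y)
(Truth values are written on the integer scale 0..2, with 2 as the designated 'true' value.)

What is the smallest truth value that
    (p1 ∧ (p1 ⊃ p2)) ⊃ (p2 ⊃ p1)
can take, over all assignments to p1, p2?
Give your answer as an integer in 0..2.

1

Take p1 = 1, p2 = 1:
p1 ⊃ p2 = 1 ⊃ 1 = 1
p1 ∧ (p1 ⊃ p2) = 1 ∧ 1 = 1
p2 ⊃ p1 = 1 ⊃ 1 = 1
(p1 ∧ (p1 ⊃ p2)) ⊃ (p2 ⊃ p1) = 1 ⊃ 1 = 1
No assignment yields a value below 1, so this is the minimum.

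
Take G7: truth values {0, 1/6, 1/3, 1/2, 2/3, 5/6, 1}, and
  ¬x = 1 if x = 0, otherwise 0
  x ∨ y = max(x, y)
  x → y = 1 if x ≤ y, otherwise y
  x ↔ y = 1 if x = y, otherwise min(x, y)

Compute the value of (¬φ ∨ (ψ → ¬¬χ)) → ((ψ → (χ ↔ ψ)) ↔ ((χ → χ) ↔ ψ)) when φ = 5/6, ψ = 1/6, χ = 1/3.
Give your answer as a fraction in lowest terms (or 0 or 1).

¬φ = ¬5/6 = 0
¬χ = ¬1/3 = 0
¬¬χ = ¬0 = 1
ψ → ¬¬χ = 1/6 → 1 = 1
¬φ ∨ (ψ → ¬¬χ) = 0 ∨ 1 = 1
χ ↔ ψ = 1/3 ↔ 1/6 = 1/6
ψ → (χ ↔ ψ) = 1/6 → 1/6 = 1
χ → χ = 1/3 → 1/3 = 1
(χ → χ) ↔ ψ = 1 ↔ 1/6 = 1/6
(ψ → (χ ↔ ψ)) ↔ ((χ → χ) ↔ ψ) = 1 ↔ 1/6 = 1/6
(¬φ ∨ (ψ → ¬¬χ)) → ((ψ → (χ ↔ ψ)) ↔ ((χ → χ) ↔ ψ)) = 1 → 1/6 = 1/6

1/6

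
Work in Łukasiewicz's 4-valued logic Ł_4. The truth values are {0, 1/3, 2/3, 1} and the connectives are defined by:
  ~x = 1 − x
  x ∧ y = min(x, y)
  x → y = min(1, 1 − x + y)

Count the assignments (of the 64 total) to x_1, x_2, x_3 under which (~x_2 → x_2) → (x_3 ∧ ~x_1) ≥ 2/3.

33

value 1: 22 assignments (counts)
value 2/3: 11 assignments (counts)
value 1/3: 17 assignments
value 0: 14 assignments
So 33 of the 64 assignments meet the threshold.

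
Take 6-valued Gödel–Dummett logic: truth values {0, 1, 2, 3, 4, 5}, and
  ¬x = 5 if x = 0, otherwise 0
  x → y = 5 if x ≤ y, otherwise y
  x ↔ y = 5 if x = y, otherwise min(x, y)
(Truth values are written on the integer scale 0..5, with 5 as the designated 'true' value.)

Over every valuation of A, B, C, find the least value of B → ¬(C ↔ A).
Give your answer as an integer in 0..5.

0

Take A = 0, B = 1, C = 0:
C ↔ A = 0 ↔ 0 = 5
¬(C ↔ A) = ¬5 = 0
B → ¬(C ↔ A) = 1 → 0 = 0
No assignment yields a value below 0, so this is the minimum.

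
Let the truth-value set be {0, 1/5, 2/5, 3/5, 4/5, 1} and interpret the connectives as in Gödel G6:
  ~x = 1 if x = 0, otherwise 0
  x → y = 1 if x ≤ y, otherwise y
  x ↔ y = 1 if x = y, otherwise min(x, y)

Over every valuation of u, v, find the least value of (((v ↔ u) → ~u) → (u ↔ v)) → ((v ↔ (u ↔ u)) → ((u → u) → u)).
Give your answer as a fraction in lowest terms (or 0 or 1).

1/5

Take u = 1/5, v = 2/5:
v ↔ u = 2/5 ↔ 1/5 = 1/5
~u = ~1/5 = 0
(v ↔ u) → ~u = 1/5 → 0 = 0
u ↔ v = 1/5 ↔ 2/5 = 1/5
((v ↔ u) → ~u) → (u ↔ v) = 0 → 1/5 = 1
u ↔ u = 1/5 ↔ 1/5 = 1
v ↔ (u ↔ u) = 2/5 ↔ 1 = 2/5
u → u = 1/5 → 1/5 = 1
(u → u) → u = 1 → 1/5 = 1/5
(v ↔ (u ↔ u)) → ((u → u) → u) = 2/5 → 1/5 = 1/5
(((v ↔ u) → ~u) → (u ↔ v)) → ((v ↔ (u ↔ u)) → ((u → u) → u)) = 1 → 1/5 = 1/5
No assignment yields a value below 1/5, so this is the minimum.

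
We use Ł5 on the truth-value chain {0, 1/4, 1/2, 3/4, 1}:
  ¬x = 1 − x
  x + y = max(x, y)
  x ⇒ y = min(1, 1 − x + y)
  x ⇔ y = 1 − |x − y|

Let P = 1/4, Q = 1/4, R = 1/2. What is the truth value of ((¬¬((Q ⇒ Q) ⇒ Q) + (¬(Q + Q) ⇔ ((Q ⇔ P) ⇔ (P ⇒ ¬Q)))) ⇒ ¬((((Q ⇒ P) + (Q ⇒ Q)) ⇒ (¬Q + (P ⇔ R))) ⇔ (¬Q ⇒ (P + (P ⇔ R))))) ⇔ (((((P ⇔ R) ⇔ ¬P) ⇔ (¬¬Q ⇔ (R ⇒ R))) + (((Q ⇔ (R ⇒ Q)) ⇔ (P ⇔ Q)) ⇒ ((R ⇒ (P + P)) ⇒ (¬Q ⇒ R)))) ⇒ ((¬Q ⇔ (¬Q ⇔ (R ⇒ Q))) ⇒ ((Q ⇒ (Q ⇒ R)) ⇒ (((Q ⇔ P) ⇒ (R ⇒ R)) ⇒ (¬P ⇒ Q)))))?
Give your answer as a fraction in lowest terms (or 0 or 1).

Q ⇒ Q = 1/4 ⇒ 1/4 = 1
(Q ⇒ Q) ⇒ Q = 1 ⇒ 1/4 = 1/4
¬((Q ⇒ Q) ⇒ Q) = ¬1/4 = 3/4
¬¬((Q ⇒ Q) ⇒ Q) = ¬3/4 = 1/4
Q + Q = 1/4 + 1/4 = 1/4
¬(Q + Q) = ¬1/4 = 3/4
Q ⇔ P = 1/4 ⇔ 1/4 = 1
¬Q = ¬1/4 = 3/4
P ⇒ ¬Q = 1/4 ⇒ 3/4 = 1
(Q ⇔ P) ⇔ (P ⇒ ¬Q) = 1 ⇔ 1 = 1
¬(Q + Q) ⇔ ((Q ⇔ P) ⇔ (P ⇒ ¬Q)) = 3/4 ⇔ 1 = 3/4
¬¬((Q ⇒ Q) ⇒ Q) + (¬(Q + Q) ⇔ ((Q ⇔ P) ⇔ (P ⇒ ¬Q))) = 1/4 + 3/4 = 3/4
Q ⇒ P = 1/4 ⇒ 1/4 = 1
Q ⇒ Q = 1/4 ⇒ 1/4 = 1
(Q ⇒ P) + (Q ⇒ Q) = 1 + 1 = 1
¬Q = ¬1/4 = 3/4
P ⇔ R = 1/4 ⇔ 1/2 = 3/4
¬Q + (P ⇔ R) = 3/4 + 3/4 = 3/4
((Q ⇒ P) + (Q ⇒ Q)) ⇒ (¬Q + (P ⇔ R)) = 1 ⇒ 3/4 = 3/4
¬Q = ¬1/4 = 3/4
P ⇔ R = 1/4 ⇔ 1/2 = 3/4
P + (P ⇔ R) = 1/4 + 3/4 = 3/4
¬Q ⇒ (P + (P ⇔ R)) = 3/4 ⇒ 3/4 = 1
(((Q ⇒ P) + (Q ⇒ Q)) ⇒ (¬Q + (P ⇔ R))) ⇔ (¬Q ⇒ (P + (P ⇔ R))) = 3/4 ⇔ 1 = 3/4
¬((((Q ⇒ P) + (Q ⇒ Q)) ⇒ (¬Q + (P ⇔ R))) ⇔ (¬Q ⇒ (P + (P ⇔ R)))) = ¬3/4 = 1/4
(¬¬((Q ⇒ Q) ⇒ Q) + (¬(Q + Q) ⇔ ((Q ⇔ P) ⇔ (P ⇒ ¬Q)))) ⇒ ¬((((Q ⇒ P) + (Q ⇒ Q)) ⇒ (¬Q + (P ⇔ R))) ⇔ (¬Q ⇒ (P + (P ⇔ R)))) = 3/4 ⇒ 1/4 = 1/2
P ⇔ R = 1/4 ⇔ 1/2 = 3/4
¬P = ¬1/4 = 3/4
(P ⇔ R) ⇔ ¬P = 3/4 ⇔ 3/4 = 1
¬Q = ¬1/4 = 3/4
¬¬Q = ¬3/4 = 1/4
R ⇒ R = 1/2 ⇒ 1/2 = 1
¬¬Q ⇔ (R ⇒ R) = 1/4 ⇔ 1 = 1/4
((P ⇔ R) ⇔ ¬P) ⇔ (¬¬Q ⇔ (R ⇒ R)) = 1 ⇔ 1/4 = 1/4
R ⇒ Q = 1/2 ⇒ 1/4 = 3/4
Q ⇔ (R ⇒ Q) = 1/4 ⇔ 3/4 = 1/2
P ⇔ Q = 1/4 ⇔ 1/4 = 1
(Q ⇔ (R ⇒ Q)) ⇔ (P ⇔ Q) = 1/2 ⇔ 1 = 1/2
P + P = 1/4 + 1/4 = 1/4
R ⇒ (P + P) = 1/2 ⇒ 1/4 = 3/4
¬Q = ¬1/4 = 3/4
¬Q ⇒ R = 3/4 ⇒ 1/2 = 3/4
(R ⇒ (P + P)) ⇒ (¬Q ⇒ R) = 3/4 ⇒ 3/4 = 1
((Q ⇔ (R ⇒ Q)) ⇔ (P ⇔ Q)) ⇒ ((R ⇒ (P + P)) ⇒ (¬Q ⇒ R)) = 1/2 ⇒ 1 = 1
(((P ⇔ R) ⇔ ¬P) ⇔ (¬¬Q ⇔ (R ⇒ R))) + (((Q ⇔ (R ⇒ Q)) ⇔ (P ⇔ Q)) ⇒ ((R ⇒ (P + P)) ⇒ (¬Q ⇒ R))) = 1/4 + 1 = 1
¬Q = ¬1/4 = 3/4
¬Q = ¬1/4 = 3/4
R ⇒ Q = 1/2 ⇒ 1/4 = 3/4
¬Q ⇔ (R ⇒ Q) = 3/4 ⇔ 3/4 = 1
¬Q ⇔ (¬Q ⇔ (R ⇒ Q)) = 3/4 ⇔ 1 = 3/4
Q ⇒ R = 1/4 ⇒ 1/2 = 1
Q ⇒ (Q ⇒ R) = 1/4 ⇒ 1 = 1
Q ⇔ P = 1/4 ⇔ 1/4 = 1
R ⇒ R = 1/2 ⇒ 1/2 = 1
(Q ⇔ P) ⇒ (R ⇒ R) = 1 ⇒ 1 = 1
¬P = ¬1/4 = 3/4
¬P ⇒ Q = 3/4 ⇒ 1/4 = 1/2
((Q ⇔ P) ⇒ (R ⇒ R)) ⇒ (¬P ⇒ Q) = 1 ⇒ 1/2 = 1/2
(Q ⇒ (Q ⇒ R)) ⇒ (((Q ⇔ P) ⇒ (R ⇒ R)) ⇒ (¬P ⇒ Q)) = 1 ⇒ 1/2 = 1/2
(¬Q ⇔ (¬Q ⇔ (R ⇒ Q))) ⇒ ((Q ⇒ (Q ⇒ R)) ⇒ (((Q ⇔ P) ⇒ (R ⇒ R)) ⇒ (¬P ⇒ Q))) = 3/4 ⇒ 1/2 = 3/4
((((P ⇔ R) ⇔ ¬P) ⇔ (¬¬Q ⇔ (R ⇒ R))) + (((Q ⇔ (R ⇒ Q)) ⇔ (P ⇔ Q)) ⇒ ((R ⇒ (P + P)) ⇒ (¬Q ⇒ R)))) ⇒ ((¬Q ⇔ (¬Q ⇔ (R ⇒ Q))) ⇒ ((Q ⇒ (Q ⇒ R)) ⇒ (((Q ⇔ P) ⇒ (R ⇒ R)) ⇒ (¬P ⇒ Q)))) = 1 ⇒ 3/4 = 3/4
((¬¬((Q ⇒ Q) ⇒ Q) + (¬(Q + Q) ⇔ ((Q ⇔ P) ⇔ (P ⇒ ¬Q)))) ⇒ ¬((((Q ⇒ P) + (Q ⇒ Q)) ⇒ (¬Q + (P ⇔ R))) ⇔ (¬Q ⇒ (P + (P ⇔ R))))) ⇔ (((((P ⇔ R) ⇔ ¬P) ⇔ (¬¬Q ⇔ (R ⇒ R))) + (((Q ⇔ (R ⇒ Q)) ⇔ (P ⇔ Q)) ⇒ ((R ⇒ (P + P)) ⇒ (¬Q ⇒ R)))) ⇒ ((¬Q ⇔ (¬Q ⇔ (R ⇒ Q))) ⇒ ((Q ⇒ (Q ⇒ R)) ⇒ (((Q ⇔ P) ⇒ (R ⇒ R)) ⇒ (¬P ⇒ Q))))) = 1/2 ⇔ 3/4 = 3/4

3/4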